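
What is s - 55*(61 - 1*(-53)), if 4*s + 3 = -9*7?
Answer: -12573/2 ≈ -6286.5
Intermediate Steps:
s = -33/2 (s = -3/4 + (-9*7)/4 = -3/4 + (1/4)*(-63) = -3/4 - 63/4 = -33/2 ≈ -16.500)
s - 55*(61 - 1*(-53)) = -33/2 - 55*(61 - 1*(-53)) = -33/2 - 55*(61 + 53) = -33/2 - 55*114 = -33/2 - 6270 = -12573/2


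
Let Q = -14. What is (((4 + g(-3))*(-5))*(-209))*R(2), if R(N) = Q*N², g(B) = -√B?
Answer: -234080 + 58520*I*√3 ≈ -2.3408e+5 + 1.0136e+5*I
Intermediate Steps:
R(N) = -14*N²
(((4 + g(-3))*(-5))*(-209))*R(2) = (((4 - √(-3))*(-5))*(-209))*(-14*2²) = (((4 - I*√3)*(-5))*(-209))*(-14*4) = (((4 - I*√3)*(-5))*(-209))*(-56) = ((-20 + 5*I*√3)*(-209))*(-56) = (4180 - 1045*I*√3)*(-56) = -234080 + 58520*I*√3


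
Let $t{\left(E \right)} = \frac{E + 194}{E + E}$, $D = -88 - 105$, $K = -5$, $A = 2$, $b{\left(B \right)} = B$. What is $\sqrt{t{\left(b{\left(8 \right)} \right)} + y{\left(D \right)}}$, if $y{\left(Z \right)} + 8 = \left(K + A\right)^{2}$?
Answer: $\frac{\sqrt{218}}{4} \approx 3.6912$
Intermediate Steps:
$D = -193$
$t{\left(E \right)} = \frac{194 + E}{2 E}$
$y{\left(Z \right)} = 1$ ($y{\left(Z \right)} = -8 + \left(-5 + 2\right)^{2} = -8 + \left(-3\right)^{2} = -8 + 9 = 1$)
$\sqrt{t{\left(b{\left(8 \right)} \right)} + y{\left(D \right)}} = \sqrt{\frac{194 + 8}{2 \cdot 8} + 1} = \sqrt{\frac{1}{2} \cdot \frac{1}{8} \cdot 202 + 1} = \sqrt{\frac{101}{8} + 1} = \sqrt{\frac{109}{8}} = \frac{\sqrt{218}}{4}$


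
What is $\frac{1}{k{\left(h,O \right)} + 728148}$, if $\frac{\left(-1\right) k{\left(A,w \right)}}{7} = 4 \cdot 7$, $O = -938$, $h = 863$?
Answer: $\frac{1}{727952} \approx 1.3737 \cdot 10^{-6}$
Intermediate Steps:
$k{\left(A,w \right)} = -196$ ($k{\left(A,w \right)} = - 7 \cdot 4 \cdot 7 = \left(-7\right) 28 = -196$)
$\frac{1}{k{\left(h,O \right)} + 728148} = \frac{1}{-196 + 728148} = \frac{1}{727952}$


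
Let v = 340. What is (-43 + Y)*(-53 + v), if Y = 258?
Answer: 61705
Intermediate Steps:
(-43 + Y)*(-53 + v) = (-43 + 258)*(-53 + 340) = 215*287 = 61705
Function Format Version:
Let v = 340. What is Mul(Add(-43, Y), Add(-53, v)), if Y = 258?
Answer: 61705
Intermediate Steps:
Mul(Add(-43, Y), Add(-53, v)) = Mul(Add(-43, 258), Add(-53, 340)) = Mul(215, 287) = 61705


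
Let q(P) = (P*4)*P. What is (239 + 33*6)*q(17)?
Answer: 505172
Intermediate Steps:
q(P) = 4*P² (q(P) = (4*P)*P = 4*P²)
(239 + 33*6)*q(17) = (239 + 33*6)*(4*17²) = (239 + 198)*(4*289) = 437*1156 = 505172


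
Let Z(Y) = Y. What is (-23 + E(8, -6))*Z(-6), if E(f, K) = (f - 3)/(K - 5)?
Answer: 1548/11 ≈ 140.73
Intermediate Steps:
E(f, K) = (-3 + f)/(-5 + K)
(-23 + E(8, -6))*Z(-6) = (-23 + (-3 + 8)/(-5 - 6))*(-6) = (-23 + 5/(-11))*(-6) = (-23 - 1/11*5)*(-6) = (-23 - 5/11)*(-6) = -258/11*(-6) = 1548/11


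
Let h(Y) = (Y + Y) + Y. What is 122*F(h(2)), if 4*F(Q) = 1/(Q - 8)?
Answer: -61/4 ≈ -15.250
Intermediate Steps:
h(Y) = 3*Y (h(Y) = 2*Y + Y = 3*Y)
F(Q) = 1/(4*(-8 + Q)) (F(Q) = 1/(4*(Q - 8)) = 1/(4*(-8 + Q)))
122*F(h(2)) = 122*(1/(4*(-8 + 3*2))) = 122*(1/(4*(-8 + 6))) = 122*((1/4)/(-2)) = 122*((1/4)*(-1/2)) = 122*(-1/8) = -61/4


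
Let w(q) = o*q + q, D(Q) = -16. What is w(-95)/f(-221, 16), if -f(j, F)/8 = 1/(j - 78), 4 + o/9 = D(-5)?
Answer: 5084495/8 ≈ 6.3556e+5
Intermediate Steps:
o = -180 (o = -36 + 9*(-16) = -36 - 144 = -180)
f(j, F) = -8/(-78 + j) (f(j, F) = -8/(j - 78) = -8/(-78 + j))
w(q) = -179*q (w(q) = -180*q + q = -179*q)
w(-95)/f(-221, 16) = (-179*(-95))/((-8/(-78 - 221))) = 17005/((-8/(-299))) = 17005/((-8*(-1/299))) = 17005/(8/299) = 17005*(299/8) = 5084495/8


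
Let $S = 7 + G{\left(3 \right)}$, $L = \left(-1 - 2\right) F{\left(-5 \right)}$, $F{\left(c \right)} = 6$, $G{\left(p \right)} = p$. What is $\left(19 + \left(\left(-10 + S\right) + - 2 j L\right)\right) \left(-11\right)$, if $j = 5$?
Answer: $-2189$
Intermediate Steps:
$L = -18$ ($L = \left(-1 - 2\right) 6 = \left(-3\right) 6 = -18$)
$S = 10$ ($S = 7 + 3 = 10$)
$\left(19 + \left(\left(-10 + S\right) + - 2 j L\right)\right) \left(-11\right) = \left(19 + \left(\left(-10 + 10\right) + \left(-2\right) 5 \left(-18\right)\right)\right) \left(-11\right) = \left(19 + \left(0 - -180\right)\right) \left(-11\right) = \left(19 + \left(0 + 180\right)\right) \left(-11\right) = \left(19 + 180\right) \left(-11\right) = 199 \left(-11\right) = -2189$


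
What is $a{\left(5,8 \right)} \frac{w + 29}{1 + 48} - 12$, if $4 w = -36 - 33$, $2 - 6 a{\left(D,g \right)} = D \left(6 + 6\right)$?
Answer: $- \frac{8419}{588} \approx -14.318$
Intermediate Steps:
$a{\left(D,g \right)} = \frac{1}{3} - 2 D$ ($a{\left(D,g \right)} = \frac{1}{3} - \frac{D \left(6 + 6\right)}{6} = \frac{1}{3} - \frac{D 12}{6} = \frac{1}{3} - \frac{12 D}{6} = \frac{1}{3} - 2 D$)
$w = - \frac{69}{4}$ ($w = \frac{-36 - 33}{4} = \frac{1}{4} \left(-69\right) = - \frac{69}{4} \approx -17.25$)
$a{\left(5,8 \right)} \frac{w + 29}{1 + 48} - 12 = \left(\frac{1}{3} - 10\right) \frac{- \frac{69}{4} + 29}{1 + 48} - 12 = \left(\frac{1}{3} - 10\right) \frac{47}{4 \cdot 49} - 12 = - \frac{29 \cdot \frac{47}{4} \cdot \frac{1}{49}}{3} - 12 = \left(- \frac{29}{3}\right) \frac{47}{196} - 12 = - \frac{1363}{588} - 12 = - \frac{8419}{588}$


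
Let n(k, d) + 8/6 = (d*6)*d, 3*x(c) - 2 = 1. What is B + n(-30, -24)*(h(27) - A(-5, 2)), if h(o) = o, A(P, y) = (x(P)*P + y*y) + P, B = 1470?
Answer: 115474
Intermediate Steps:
x(c) = 1 (x(c) = ⅔ + (⅓)*1 = ⅔ + ⅓ = 1)
A(P, y) = y² + 2*P (A(P, y) = (1*P + y*y) + P = (P + y²) + P = y² + 2*P)
n(k, d) = -4/3 + 6*d² (n(k, d) = -4/3 + (d*6)*d = -4/3 + (6*d)*d = -4/3 + 6*d²)
B + n(-30, -24)*(h(27) - A(-5, 2)) = 1470 + (-4/3 + 6*(-24)²)*(27 - (2² + 2*(-5))) = 1470 + (-4/3 + 6*576)*(27 - (4 - 10)) = 1470 + (-4/3 + 3456)*(27 - 1*(-6)) = 1470 + 10364*(27 + 6)/3 = 1470 + (10364/3)*33 = 1470 + 114004 = 115474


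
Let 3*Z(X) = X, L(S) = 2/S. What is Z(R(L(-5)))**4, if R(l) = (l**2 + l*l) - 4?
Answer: 71639296/31640625 ≈ 2.2642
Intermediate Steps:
R(l) = -4 + 2*l**2 (R(l) = (l**2 + l**2) - 4 = 2*l**2 - 4 = -4 + 2*l**2)
Z(X) = X/3
Z(R(L(-5)))**4 = ((-4 + 2*(2/(-5))**2)/3)**4 = ((-4 + 2*(2*(-1/5))**2)/3)**4 = ((-4 + 2*(-2/5)**2)/3)**4 = ((-4 + 2*(4/25))/3)**4 = ((-4 + 8/25)/3)**4 = ((1/3)*(-92/25))**4 = (-92/75)**4 = 71639296/31640625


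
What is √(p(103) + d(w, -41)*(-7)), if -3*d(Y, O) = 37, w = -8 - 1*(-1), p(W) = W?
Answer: 2*√426/3 ≈ 13.760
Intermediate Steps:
w = -7 (w = -8 + 1 = -7)
d(Y, O) = -37/3 (d(Y, O) = -⅓*37 = -37/3)
√(p(103) + d(w, -41)*(-7)) = √(103 - 37/3*(-7)) = √(103 + 259/3) = √(568/3) = 2*√426/3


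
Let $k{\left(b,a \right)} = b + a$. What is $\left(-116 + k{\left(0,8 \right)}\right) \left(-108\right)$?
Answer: $11664$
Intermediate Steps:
$k{\left(b,a \right)} = a + b$
$\left(-116 + k{\left(0,8 \right)}\right) \left(-108\right) = \left(-116 + \left(8 + 0\right)\right) \left(-108\right) = \left(-116 + 8\right) \left(-108\right) = \left(-108\right) \left(-108\right) = 11664$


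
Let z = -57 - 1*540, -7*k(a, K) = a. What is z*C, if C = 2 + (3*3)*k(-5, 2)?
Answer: -35223/7 ≈ -5031.9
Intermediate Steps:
k(a, K) = -a/7
C = 59/7 (C = 2 + (3*3)*(-⅐*(-5)) = 2 + 9*(5/7) = 2 + 45/7 = 59/7 ≈ 8.4286)
z = -597 (z = -57 - 540 = -597)
z*C = -597*59/7 = -35223/7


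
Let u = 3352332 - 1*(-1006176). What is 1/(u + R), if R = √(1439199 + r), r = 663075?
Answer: 726418/3166098313965 - √25954/2110732209310 ≈ 2.2936e-7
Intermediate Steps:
u = 4358508 (u = 3352332 + 1006176 = 4358508)
R = 9*√25954 (R = √(1439199 + 663075) = √2102274 = 9*√25954 ≈ 1449.9)
1/(u + R) = 1/(4358508 + 9*√25954)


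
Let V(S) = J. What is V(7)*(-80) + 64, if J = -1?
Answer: 144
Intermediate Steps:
V(S) = -1
V(7)*(-80) + 64 = -1*(-80) + 64 = 80 + 64 = 144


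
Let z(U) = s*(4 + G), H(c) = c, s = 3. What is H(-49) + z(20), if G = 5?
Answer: -22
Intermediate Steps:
z(U) = 27 (z(U) = 3*(4 + 5) = 3*9 = 27)
H(-49) + z(20) = -49 + 27 = -22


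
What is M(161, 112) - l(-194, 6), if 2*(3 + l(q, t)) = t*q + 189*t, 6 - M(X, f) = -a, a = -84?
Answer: -60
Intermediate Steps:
M(X, f) = -78 (M(X, f) = 6 - (-1)*(-84) = 6 - 1*84 = 6 - 84 = -78)
l(q, t) = -3 + 189*t/2 + q*t/2 (l(q, t) = -3 + (t*q + 189*t)/2 = -3 + (q*t + 189*t)/2 = -3 + (189*t + q*t)/2 = -3 + (189*t/2 + q*t/2) = -3 + 189*t/2 + q*t/2)
M(161, 112) - l(-194, 6) = -78 - (-3 + (189/2)*6 + (½)*(-194)*6) = -78 - (-3 + 567 - 582) = -78 - 1*(-18) = -78 + 18 = -60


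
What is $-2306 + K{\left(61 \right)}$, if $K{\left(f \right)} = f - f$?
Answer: $-2306$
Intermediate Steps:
$K{\left(f \right)} = 0$
$-2306 + K{\left(61 \right)} = -2306 + 0 = -2306$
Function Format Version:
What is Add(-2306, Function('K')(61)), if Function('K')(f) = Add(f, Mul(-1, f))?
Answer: -2306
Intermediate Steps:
Function('K')(f) = 0
Add(-2306, Function('K')(61)) = Add(-2306, 0) = -2306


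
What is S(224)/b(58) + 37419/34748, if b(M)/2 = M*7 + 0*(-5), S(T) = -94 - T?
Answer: 690513/1007692 ≈ 0.68524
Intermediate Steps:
b(M) = 14*M (b(M) = 2*(M*7 + 0*(-5)) = 2*(7*M + 0) = 2*(7*M) = 14*M)
S(224)/b(58) + 37419/34748 = (-94 - 1*224)/((14*58)) + 37419/34748 = (-94 - 224)/812 + 37419*(1/34748) = -318*1/812 + 37419/34748 = -159/406 + 37419/34748 = 690513/1007692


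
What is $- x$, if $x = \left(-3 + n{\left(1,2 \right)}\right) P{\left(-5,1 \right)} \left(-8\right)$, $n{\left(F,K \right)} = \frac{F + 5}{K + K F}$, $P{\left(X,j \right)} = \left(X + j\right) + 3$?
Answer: $12$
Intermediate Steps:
$P{\left(X,j \right)} = 3 + X + j$
$n{\left(F,K \right)} = \frac{5 + F}{K + F K}$
$x = -12$ ($x = \left(-3 + \frac{5 + 1}{2 \left(1 + 1\right)}\right) \left(3 - 5 + 1\right) \left(-8\right) = \left(-3 + \frac{1}{2} \cdot \frac{1}{2} \cdot 6\right) \left(-1\right) \left(-8\right) = \left(-3 + \frac{3}{2}\right) \left(-1\right) \left(-8\right) = \left(- \frac{3}{2}\right) \left(-1\right) \left(-8\right) = \frac{3}{2} \left(-8\right) = -12$)
$- x = \left(-1\right) \left(-12\right) = 12$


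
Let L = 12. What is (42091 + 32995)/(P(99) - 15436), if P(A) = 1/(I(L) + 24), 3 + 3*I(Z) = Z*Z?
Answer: -5331106/1095955 ≈ -4.8643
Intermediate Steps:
I(Z) = -1 + Z²/3 (I(Z) = -1 + (Z*Z)/3 = -1 + Z²/3)
P(A) = 1/71 (P(A) = 1/((-1 + (⅓)*12²) + 24) = 1/((-1 + (⅓)*144) + 24) = 1/((-1 + 48) + 24) = 1/(47 + 24) = 1/71)
(42091 + 32995)/(P(99) - 15436) = (42091 + 32995)/(1/71 - 15436) = 75086/(-1095955/71) = 75086*(-71/1095955) = -5331106/1095955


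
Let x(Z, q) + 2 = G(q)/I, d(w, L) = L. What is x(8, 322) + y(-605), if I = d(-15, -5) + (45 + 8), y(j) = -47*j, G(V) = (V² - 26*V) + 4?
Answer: 121675/4 ≈ 30419.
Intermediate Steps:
G(V) = 4 + V² - 26*V
I = 48 (I = -5 + (45 + 8) = -5 + 53 = 48)
x(Z, q) = -23/12 - 13*q/24 + q²/48 (x(Z, q) = -2 + (4 + q² - 26*q)/48 = -2 + (4 + q² - 26*q)*(1/48) = -2 + (1/12 - 13*q/24 + q²/48) = -23/12 - 13*q/24 + q²/48)
x(8, 322) + y(-605) = (-23/12 - 13/24*322 + (1/48)*322²) - 47*(-605) = (-23/12 - 2093/12 + (1/48)*103684) + 28435 = (-23/12 - 2093/12 + 25921/12) + 28435 = 7935/4 + 28435 = 121675/4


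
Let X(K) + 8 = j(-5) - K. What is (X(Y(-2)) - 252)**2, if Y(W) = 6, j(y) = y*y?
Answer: 58081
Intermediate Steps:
j(y) = y**2
X(K) = 17 - K (X(K) = -8 + ((-5)**2 - K) = -8 + (25 - K) = 17 - K)
(X(Y(-2)) - 252)**2 = ((17 - 1*6) - 252)**2 = ((17 - 6) - 252)**2 = (11 - 252)**2 = (-241)**2 = 58081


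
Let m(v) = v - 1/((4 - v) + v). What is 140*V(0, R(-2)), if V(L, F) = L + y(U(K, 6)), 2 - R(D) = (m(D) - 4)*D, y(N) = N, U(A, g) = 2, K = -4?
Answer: 280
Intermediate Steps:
m(v) = -¼ + v (m(v) = v - 1/4 = v - 1*¼ = v - ¼ = -¼ + v)
R(D) = 2 - D*(-17/4 + D) (R(D) = 2 - ((-¼ + D) - 4)*D = 2 - (-17/4 + D)*D = 2 - D*(-17/4 + D))
V(L, F) = 2 + L (V(L, F) = L + 2 = 2 + L)
140*V(0, R(-2)) = 140*(2 + 0) = 140*2 = 280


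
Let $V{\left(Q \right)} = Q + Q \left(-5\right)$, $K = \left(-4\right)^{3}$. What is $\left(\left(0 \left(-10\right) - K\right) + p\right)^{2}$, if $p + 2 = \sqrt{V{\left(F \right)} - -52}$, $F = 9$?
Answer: $4356$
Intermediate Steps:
$K = -64$
$V{\left(Q \right)} = - 4 Q$ ($V{\left(Q \right)} = Q - 5 Q = - 4 Q$)
$p = 2$ ($p = -2 + \sqrt{\left(-4\right) 9 - -52} = -2 + \sqrt{-36 + 52} = -2 + \sqrt{16} = -2 + 4 = 2$)
$\left(\left(0 \left(-10\right) - K\right) + p\right)^{2} = \left(\left(0 \left(-10\right) - -64\right) + 2\right)^{2} = \left(\left(0 + 64\right) + 2\right)^{2} = \left(64 + 2\right)^{2} = 66^{2} = 4356$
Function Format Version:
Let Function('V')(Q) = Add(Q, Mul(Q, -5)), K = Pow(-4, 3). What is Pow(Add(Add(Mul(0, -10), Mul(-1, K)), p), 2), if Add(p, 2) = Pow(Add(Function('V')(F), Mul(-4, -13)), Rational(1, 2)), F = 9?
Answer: 4356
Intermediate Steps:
K = -64
Function('V')(Q) = Mul(-4, Q) (Function('V')(Q) = Add(Q, Mul(-5, Q)) = Mul(-4, Q))
p = 2 (p = Add(-2, Pow(Add(Mul(-4, 9), Mul(-4, -13)), Rational(1, 2))) = Add(-2, Pow(Add(-36, 52), Rational(1, 2))) = Add(-2, Pow(16, Rational(1, 2))) = Add(-2, 4) = 2)
Pow(Add(Add(Mul(0, -10), Mul(-1, K)), p), 2) = Pow(Add(Add(Mul(0, -10), Mul(-1, -64)), 2), 2) = Pow(Add(Add(0, 64), 2), 2) = Pow(Add(64, 2), 2) = Pow(66, 2) = 4356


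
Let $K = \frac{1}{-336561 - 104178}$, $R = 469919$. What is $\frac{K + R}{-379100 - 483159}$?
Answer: $- \frac{207111630140}{380031169401} \approx -0.54499$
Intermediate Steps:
$K = - \frac{1}{440739}$ ($K = \frac{1}{-440739} = - \frac{1}{440739} \approx -2.2689 \cdot 10^{-6}$)
$\frac{K + R}{-379100 - 483159} = \frac{- \frac{1}{440739} + 469919}{-379100 - 483159} = \frac{207111630140}{440739 \left(-862259\right)} = \frac{207111630140}{440739} \left(- \frac{1}{862259}\right) = - \frac{207111630140}{380031169401}$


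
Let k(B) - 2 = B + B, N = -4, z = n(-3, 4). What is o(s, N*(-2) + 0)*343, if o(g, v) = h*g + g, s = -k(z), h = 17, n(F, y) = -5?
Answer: 49392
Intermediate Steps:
z = -5
k(B) = 2 + 2*B (k(B) = 2 + (B + B) = 2 + 2*B)
s = 8 (s = -(2 + 2*(-5)) = -(2 - 10) = -1*(-8) = 8)
o(g, v) = 18*g (o(g, v) = 17*g + g = 18*g)
o(s, N*(-2) + 0)*343 = (18*8)*343 = 144*343 = 49392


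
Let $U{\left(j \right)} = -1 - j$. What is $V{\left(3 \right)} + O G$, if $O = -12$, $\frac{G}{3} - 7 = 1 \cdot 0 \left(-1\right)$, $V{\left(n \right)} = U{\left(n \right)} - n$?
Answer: $-259$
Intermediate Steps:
$V{\left(n \right)} = -1 - 2 n$ ($V{\left(n \right)} = \left(-1 - n\right) - n = -1 - 2 n$)
$G = 21$ ($G = 21 + 3 \cdot 1 \cdot 0 \left(-1\right) = 21 + 3 \cdot 0 \left(-1\right) = 21 + 3 \cdot 0 = 21 + 0 = 21$)
$V{\left(3 \right)} + O G = \left(-1 - 6\right) - 252 = -7 - 252 = -259$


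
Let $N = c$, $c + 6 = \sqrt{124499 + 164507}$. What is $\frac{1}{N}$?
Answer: $\frac{3}{144485} + \frac{\sqrt{289006}}{288970} \approx 0.0018811$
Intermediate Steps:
$c = -6 + \sqrt{289006}$ ($c = -6 + \sqrt{124499 + 164507} = -6 + \sqrt{289006} \approx 531.59$)
$N = -6 + \sqrt{289006} \approx 531.59$
$\frac{1}{N} = \frac{1}{-6 + \sqrt{289006}}$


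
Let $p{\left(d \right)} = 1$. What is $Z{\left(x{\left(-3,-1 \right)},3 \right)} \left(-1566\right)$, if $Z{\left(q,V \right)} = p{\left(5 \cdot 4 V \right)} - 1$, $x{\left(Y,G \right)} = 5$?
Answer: $0$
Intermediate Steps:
$Z{\left(q,V \right)} = 0$ ($Z{\left(q,V \right)} = 1 - 1 = 0$)
$Z{\left(x{\left(-3,-1 \right)},3 \right)} \left(-1566\right) = 0 \left(-1566\right) = 0$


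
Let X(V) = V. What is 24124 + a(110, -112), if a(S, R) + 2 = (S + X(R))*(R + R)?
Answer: 24570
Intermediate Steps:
a(S, R) = -2 + 2*R*(R + S) (a(S, R) = -2 + (S + R)*(R + R) = -2 + (R + S)*(2*R) = -2 + 2*R*(R + S))
24124 + a(110, -112) = 24124 + (-2 + 2*(-112)² + 2*(-112)*110) = 24124 + (-2 + 2*12544 - 24640) = 24124 + (-2 + 25088 - 24640) = 24124 + 446 = 24570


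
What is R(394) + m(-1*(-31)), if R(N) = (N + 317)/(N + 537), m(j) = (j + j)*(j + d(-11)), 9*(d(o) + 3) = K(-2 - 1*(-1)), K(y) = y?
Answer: 14494621/8379 ≈ 1729.9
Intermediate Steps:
d(o) = -28/9 (d(o) = -3 + (-2 - 1*(-1))/9 = -3 + (-2 + 1)/9 = -3 + (1/9)*(-1) = -3 - 1/9 = -28/9)
m(j) = 2*j*(-28/9 + j) (m(j) = (j + j)*(j - 28/9) = (2*j)*(-28/9 + j) = 2*j*(-28/9 + j))
R(N) = (317 + N)/(537 + N)
R(394) + m(-1*(-31)) = (317 + 394)/(537 + 394) + 2*(-1*(-31))*(-28 + 9*(-1*(-31)))/9 = 711/931 + (2/9)*31*(-28 + 9*31) = (1/931)*711 + (2/9)*31*(-28 + 279) = 711/931 + (2/9)*31*251 = 711/931 + 15562/9 = 14494621/8379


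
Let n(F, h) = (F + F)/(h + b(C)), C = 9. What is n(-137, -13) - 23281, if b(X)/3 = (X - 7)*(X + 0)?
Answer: -954795/41 ≈ -23288.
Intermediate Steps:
b(X) = 3*X*(-7 + X) (b(X) = 3*((X - 7)*(X + 0)) = 3*((-7 + X)*X) = 3*(X*(-7 + X)) = 3*X*(-7 + X))
n(F, h) = 2*F/(54 + h) (n(F, h) = (F + F)/(h + 3*9*(-7 + 9)) = (2*F)/(h + 3*9*2) = (2*F)/(h + 54) = (2*F)/(54 + h) = 2*F/(54 + h))
n(-137, -13) - 23281 = 2*(-137)/(54 - 13) - 23281 = 2*(-137)/41 - 23281 = 2*(-137)*(1/41) - 23281 = -274/41 - 23281 = -954795/41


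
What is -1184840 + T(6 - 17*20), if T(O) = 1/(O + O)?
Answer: -791473121/668 ≈ -1.1848e+6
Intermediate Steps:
T(O) = 1/(2*O)
-1184840 + T(6 - 17*20) = -1184840 + 1/(2*(6 - 17*20)) = -1184840 + 1/(2*(6 - 340)) = -1184840 + (½)/(-334) = -1184840 + (½)*(-1/334) = -1184840 - 1/668 = -791473121/668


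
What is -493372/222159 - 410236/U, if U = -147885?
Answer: 6058433768/10951327905 ≈ 0.55321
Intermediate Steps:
-493372/222159 - 410236/U = -493372/222159 - 410236/(-147885) = -493372*1/222159 - 410236*(-1/147885) = -493372/222159 + 410236/147885 = 6058433768/10951327905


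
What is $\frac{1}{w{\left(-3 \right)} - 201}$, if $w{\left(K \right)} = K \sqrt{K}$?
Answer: $\frac{i}{3 \left(\sqrt{3} - 67 i\right)} \approx -0.0049718 + 0.00012853 i$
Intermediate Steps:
$w{\left(K \right)} = K^{\frac{3}{2}}$
$\frac{1}{w{\left(-3 \right)} - 201} = \frac{1}{\left(-3\right)^{\frac{3}{2}} - 201} = \frac{1}{- 3 i \sqrt{3} - 201} = \frac{1}{-201 - 3 i \sqrt{3}}$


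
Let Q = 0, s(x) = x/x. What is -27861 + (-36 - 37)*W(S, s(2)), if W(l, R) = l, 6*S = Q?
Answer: -27861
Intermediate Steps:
s(x) = 1
S = 0 (S = (⅙)*0 = 0)
-27861 + (-36 - 37)*W(S, s(2)) = -27861 + (-36 - 37)*0 = -27861 - 73*0 = -27861 + 0 = -27861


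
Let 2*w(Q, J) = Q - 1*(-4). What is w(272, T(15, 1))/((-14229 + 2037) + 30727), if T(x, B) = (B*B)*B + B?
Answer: 138/18535 ≈ 0.0074454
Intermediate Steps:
T(x, B) = B + B³ (T(x, B) = B²*B + B = B³ + B = B + B³)
w(Q, J) = 2 + Q/2 (w(Q, J) = (Q - 1*(-4))/2 = (Q + 4)/2 = (4 + Q)/2 = 2 + Q/2)
w(272, T(15, 1))/((-14229 + 2037) + 30727) = (2 + (½)*272)/((-14229 + 2037) + 30727) = (2 + 136)/(-12192 + 30727) = 138/18535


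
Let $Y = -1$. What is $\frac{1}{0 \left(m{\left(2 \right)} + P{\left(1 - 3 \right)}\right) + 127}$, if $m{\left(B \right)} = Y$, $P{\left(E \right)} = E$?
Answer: $\frac{1}{127} \approx 0.007874$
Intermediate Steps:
$m{\left(B \right)} = -1$
$\frac{1}{0 \left(m{\left(2 \right)} + P{\left(1 - 3 \right)}\right) + 127} = \frac{1}{0 \left(-1 + \left(1 - 3\right)\right) + 127} = \frac{1}{0 \left(-1 - 2\right) + 127} = \frac{1}{0 \left(-3\right) + 127} = \frac{1}{0 + 127} = \frac{1}{127}$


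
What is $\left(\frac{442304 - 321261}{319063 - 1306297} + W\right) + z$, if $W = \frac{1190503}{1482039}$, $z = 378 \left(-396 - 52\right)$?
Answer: $- \frac{82589825717501773}{487706430042} \approx -1.6934 \cdot 10^{5}$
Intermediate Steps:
$z = -169344$ ($z = 378 \left(-448\right) = -169344$)
$W = \frac{1190503}{1482039}$ ($W = 1190503 \cdot \frac{1}{1482039} = \frac{1190503}{1482039} \approx 0.80329$)
$\left(\frac{442304 - 321261}{319063 - 1306297} + W\right) + z = \left(\frac{442304 - 321261}{319063 - 1306297} + \frac{1190503}{1482039}\right) - 169344 = \left(\frac{121043}{-987234} + \frac{1190503}{1482039}\right) - 169344 = \left(121043 \left(- \frac{1}{987234}\right) + \frac{1190503}{1482039}\right) - 169344 = \left(- \frac{121043}{987234} + \frac{1190503}{1482039}\right) - 169344 = \frac{331971530675}{487706430042} - 169344 = - \frac{82589825717501773}{487706430042}$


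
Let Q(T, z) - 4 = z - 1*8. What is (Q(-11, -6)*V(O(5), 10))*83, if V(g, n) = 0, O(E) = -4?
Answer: 0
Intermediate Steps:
Q(T, z) = -4 + z (Q(T, z) = 4 + (z - 1*8) = 4 + (z - 8) = 4 + (-8 + z) = -4 + z)
(Q(-11, -6)*V(O(5), 10))*83 = ((-4 - 6)*0)*83 = -10*0*83 = 0*83 = 0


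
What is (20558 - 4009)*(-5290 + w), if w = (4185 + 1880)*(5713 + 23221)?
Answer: 2904008921580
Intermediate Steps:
w = 175484710 (w = 6065*28934 = 175484710)
(20558 - 4009)*(-5290 + w) = (20558 - 4009)*(-5290 + 175484710) = 16549*175479420 = 2904008921580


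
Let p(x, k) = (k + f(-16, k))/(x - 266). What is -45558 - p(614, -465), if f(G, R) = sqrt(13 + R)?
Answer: -5284573/116 - I*sqrt(113)/174 ≈ -45557.0 - 0.061093*I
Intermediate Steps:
p(x, k) = (k + sqrt(13 + k))/(-266 + x) (p(x, k) = (k + sqrt(13 + k))/(x - 266) = (k + sqrt(13 + k))/(-266 + x))
-45558 - p(614, -465) = -45558 - (-465 + sqrt(13 - 465))/(-266 + 614) = -45558 - (-465 + sqrt(-452))/348 = -45558 - (-465 + 2*I*sqrt(113))/348 = -45558 - (-155/116 + I*sqrt(113)/174) = -45558 + (155/116 - I*sqrt(113)/174) = -5284573/116 - I*sqrt(113)/174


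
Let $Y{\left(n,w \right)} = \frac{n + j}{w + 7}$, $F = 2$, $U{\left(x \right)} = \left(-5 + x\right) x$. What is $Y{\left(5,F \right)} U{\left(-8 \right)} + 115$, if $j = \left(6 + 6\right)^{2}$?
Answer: $\frac{16531}{9} \approx 1836.8$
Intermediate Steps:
$U{\left(x \right)} = x \left(-5 + x\right)$
$j = 144$ ($j = 12^{2} = 144$)
$Y{\left(n,w \right)} = \frac{144 + n}{7 + w}$ ($Y{\left(n,w \right)} = \frac{n + 144}{w + 7} = \frac{144 + n}{7 + w}$)
$Y{\left(5,F \right)} U{\left(-8 \right)} + 115 = \frac{144 + 5}{7 + 2} \left(- 8 \left(-5 - 8\right)\right) + 115 = \frac{1}{9} \cdot 149 \left(\left(-8\right) \left(-13\right)\right) + 115 = \frac{1}{9} \cdot 149 \cdot 104 + 115 = \frac{149}{9} \cdot 104 + 115 = \frac{15496}{9} + 115 = \frac{16531}{9}$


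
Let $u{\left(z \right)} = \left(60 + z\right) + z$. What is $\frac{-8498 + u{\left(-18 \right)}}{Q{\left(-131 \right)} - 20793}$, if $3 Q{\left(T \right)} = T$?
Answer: $\frac{669}{1645} \approx 0.40669$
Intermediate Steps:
$Q{\left(T \right)} = \frac{T}{3}$
$u{\left(z \right)} = 60 + 2 z$
$\frac{-8498 + u{\left(-18 \right)}}{Q{\left(-131 \right)} - 20793} = \frac{-8498 + \left(60 + 2 \left(-18\right)\right)}{\frac{1}{3} \left(-131\right) - 20793} = \frac{-8498 + \left(60 - 36\right)}{- \frac{131}{3} - 20793} = \frac{-8498 + 24}{- \frac{62510}{3}} = \left(-8474\right) \left(- \frac{3}{62510}\right) = \frac{669}{1645}$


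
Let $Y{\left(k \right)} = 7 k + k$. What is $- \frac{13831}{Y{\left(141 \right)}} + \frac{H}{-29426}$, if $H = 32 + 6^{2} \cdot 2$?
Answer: $- \frac{203554159}{16596264} \approx -12.265$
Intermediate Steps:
$Y{\left(k \right)} = 8 k$
$H = 104$ ($H = 32 + 36 \cdot 2 = 32 + 72 = 104$)
$- \frac{13831}{Y{\left(141 \right)}} + \frac{H}{-29426} = - \frac{13831}{8 \cdot 141} + \frac{104}{-29426} = - \frac{13831}{1128} + 104 \left(- \frac{1}{29426}\right) = \left(-13831\right) \frac{1}{1128} - \frac{52}{14713} = - \frac{13831}{1128} - \frac{52}{14713} = - \frac{203554159}{16596264}$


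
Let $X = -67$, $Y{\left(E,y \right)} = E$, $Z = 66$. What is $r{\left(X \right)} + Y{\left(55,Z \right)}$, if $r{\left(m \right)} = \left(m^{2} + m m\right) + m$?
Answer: $8966$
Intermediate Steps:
$r{\left(m \right)} = m + 2 m^{2}$ ($r{\left(m \right)} = \left(m^{2} + m^{2}\right) + m = 2 m^{2} + m = m + 2 m^{2}$)
$r{\left(X \right)} + Y{\left(55,Z \right)} = - 67 \left(1 + 2 \left(-67\right)\right) + 55 = - 67 \left(1 - 134\right) + 55 = \left(-67\right) \left(-133\right) + 55 = 8911 + 55 = 8966$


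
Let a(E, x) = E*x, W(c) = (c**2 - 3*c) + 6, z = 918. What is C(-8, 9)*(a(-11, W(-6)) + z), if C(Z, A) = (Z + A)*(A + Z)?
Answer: 258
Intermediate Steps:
C(Z, A) = (A + Z)**2 (C(Z, A) = (A + Z)*(A + Z) = (A + Z)**2)
W(c) = 6 + c**2 - 3*c
C(-8, 9)*(a(-11, W(-6)) + z) = (9 - 8)**2*(-11*(6 + (-6)**2 - 3*(-6)) + 918) = 1**2*(-11*(6 + 36 + 18) + 918) = 1*(-11*60 + 918) = 1*(-660 + 918) = 1*258 = 258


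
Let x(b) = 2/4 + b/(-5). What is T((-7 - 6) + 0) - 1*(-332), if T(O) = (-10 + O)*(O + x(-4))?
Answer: 6011/10 ≈ 601.10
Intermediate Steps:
x(b) = 1/2 - b/5 (x(b) = 2*(1/4) + b*(-1/5) = 1/2 - b/5)
T(O) = (-10 + O)*(13/10 + O) (T(O) = (-10 + O)*(O + (1/2 - 1/5*(-4))) = (-10 + O)*(O + (1/2 + 4/5)) = (-10 + O)*(O + 13/10) = (-10 + O)*(13/10 + O))
T((-7 - 6) + 0) - 1*(-332) = (-13 + ((-7 - 6) + 0)**2 - 87*((-7 - 6) + 0)/10) - 1*(-332) = (-13 + (-13 + 0)**2 - 87*(-13 + 0)/10) + 332 = (-13 + (-13)**2 - 87/10*(-13)) + 332 = (-13 + 169 + 1131/10) + 332 = 2691/10 + 332 = 6011/10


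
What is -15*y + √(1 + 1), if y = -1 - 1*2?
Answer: 45 + √2 ≈ 46.414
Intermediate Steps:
y = -3 (y = -1 - 2 = -3)
-15*y + √(1 + 1) = -15*(-3) + √(1 + 1) = 45 + √2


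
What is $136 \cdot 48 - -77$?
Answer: $6605$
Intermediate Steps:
$136 \cdot 48 - -77 = 6528 + 77 = 6605$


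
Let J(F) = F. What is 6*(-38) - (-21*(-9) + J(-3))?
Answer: -414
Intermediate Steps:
6*(-38) - (-21*(-9) + J(-3)) = 6*(-38) - (-21*(-9) - 3) = -228 - (189 - 3) = -228 - 1*186 = -228 - 186 = -414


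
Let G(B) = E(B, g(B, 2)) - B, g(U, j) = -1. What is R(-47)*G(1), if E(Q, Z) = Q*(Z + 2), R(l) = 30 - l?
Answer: 0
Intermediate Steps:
E(Q, Z) = Q*(2 + Z)
G(B) = 0 (G(B) = B*(2 - 1) - B = B*1 - B = B - B = 0)
R(-47)*G(1) = (30 - 1*(-47))*0 = (30 + 47)*0 = 77*0 = 0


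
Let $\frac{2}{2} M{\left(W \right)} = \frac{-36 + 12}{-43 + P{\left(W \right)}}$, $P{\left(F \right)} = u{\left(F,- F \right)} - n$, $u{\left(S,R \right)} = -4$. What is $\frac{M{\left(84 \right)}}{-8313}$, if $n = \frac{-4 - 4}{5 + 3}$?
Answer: $- \frac{4}{63733} \approx -6.2762 \cdot 10^{-5}$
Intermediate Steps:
$n = -1$ ($n = - \frac{8}{8} = \left(-8\right) \frac{1}{8} = -1$)
$P{\left(F \right)} = -3$ ($P{\left(F \right)} = -4 - -1 = -4 + 1 = -3$)
$M{\left(W \right)} = \frac{12}{23}$ ($M{\left(W \right)} = \frac{-36 + 12}{-43 - 3} = - \frac{24}{-46} = \left(-24\right) \left(- \frac{1}{46}\right) = \frac{12}{23}$)
$\frac{M{\left(84 \right)}}{-8313} = \frac{12}{23 \left(-8313\right)} = \frac{12}{23} \left(- \frac{1}{8313}\right) = - \frac{4}{63733}$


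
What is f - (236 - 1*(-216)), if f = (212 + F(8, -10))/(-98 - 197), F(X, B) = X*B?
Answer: -133472/295 ≈ -452.45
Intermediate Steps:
F(X, B) = B*X
f = -132/295 (f = (212 - 10*8)/(-98 - 197) = (212 - 80)/(-295) = 132*(-1/295) = -132/295 ≈ -0.44746)
f - (236 - 1*(-216)) = -132/295 - (236 - 1*(-216)) = -132/295 - (236 + 216) = -132/295 - 1*452 = -132/295 - 452 = -133472/295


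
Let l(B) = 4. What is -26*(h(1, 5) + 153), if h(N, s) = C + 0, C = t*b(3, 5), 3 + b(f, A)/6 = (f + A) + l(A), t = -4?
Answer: 1638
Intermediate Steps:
b(f, A) = 6 + 6*A + 6*f (b(f, A) = -18 + 6*((f + A) + 4) = -18 + 6*((A + f) + 4) = -18 + 6*(4 + A + f) = -18 + (24 + 6*A + 6*f) = 6 + 6*A + 6*f)
C = -216 (C = -4*(6 + 6*5 + 6*3) = -4*(6 + 30 + 18) = -4*54 = -216)
h(N, s) = -216 (h(N, s) = -216 + 0 = -216)
-26*(h(1, 5) + 153) = -26*(-216 + 153) = -26*(-63) = 1638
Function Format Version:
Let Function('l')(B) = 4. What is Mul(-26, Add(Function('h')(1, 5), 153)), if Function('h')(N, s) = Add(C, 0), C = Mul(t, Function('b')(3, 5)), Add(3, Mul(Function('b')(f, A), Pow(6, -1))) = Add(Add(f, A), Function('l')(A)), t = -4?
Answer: 1638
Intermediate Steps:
Function('b')(f, A) = Add(6, Mul(6, A), Mul(6, f)) (Function('b')(f, A) = Add(-18, Mul(6, Add(Add(f, A), 4))) = Add(-18, Mul(6, Add(Add(A, f), 4))) = Add(-18, Mul(6, Add(4, A, f))) = Add(-18, Add(24, Mul(6, A), Mul(6, f))) = Add(6, Mul(6, A), Mul(6, f)))
C = -216 (C = Mul(-4, Add(6, Mul(6, 5), Mul(6, 3))) = Mul(-4, Add(6, 30, 18)) = Mul(-4, 54) = -216)
Function('h')(N, s) = -216 (Function('h')(N, s) = Add(-216, 0) = -216)
Mul(-26, Add(Function('h')(1, 5), 153)) = Mul(-26, Add(-216, 153)) = Mul(-26, -63) = 1638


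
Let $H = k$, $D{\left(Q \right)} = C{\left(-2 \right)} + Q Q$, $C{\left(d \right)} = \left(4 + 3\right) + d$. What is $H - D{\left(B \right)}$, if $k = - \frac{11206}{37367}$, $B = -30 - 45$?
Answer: $- \frac{210387416}{37367} \approx -5630.3$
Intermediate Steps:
$C{\left(d \right)} = 7 + d$
$B = -75$ ($B = -30 - 45 = -75$)
$D{\left(Q \right)} = 5 + Q^{2}$ ($D{\left(Q \right)} = \left(7 - 2\right) + Q Q = 5 + Q^{2}$)
$k = - \frac{11206}{37367}$ ($k = \left(-11206\right) \frac{1}{37367} = - \frac{11206}{37367} \approx -0.29989$)
$H = - \frac{11206}{37367} \approx -0.29989$
$H - D{\left(B \right)} = - \frac{11206}{37367} - \left(5 + \left(-75\right)^{2}\right) = - \frac{11206}{37367} - \left(5 + 5625\right) = - \frac{11206}{37367} - 5630 = - \frac{210387416}{37367}$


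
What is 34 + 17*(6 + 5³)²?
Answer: 291771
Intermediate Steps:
34 + 17*(6 + 5³)² = 34 + 17*(6 + 125)² = 34 + 17*131² = 34 + 17*17161 = 34 + 291737 = 291771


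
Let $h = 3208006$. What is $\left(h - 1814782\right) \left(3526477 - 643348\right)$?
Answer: $4016844517896$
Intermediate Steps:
$\left(h - 1814782\right) \left(3526477 - 643348\right) = \left(3208006 - 1814782\right) \left(3526477 - 643348\right) = 1393224 \cdot 2883129 = 4016844517896$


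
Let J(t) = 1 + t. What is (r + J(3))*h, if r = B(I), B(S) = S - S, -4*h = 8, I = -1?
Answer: -8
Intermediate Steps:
h = -2 (h = -1/4*8 = -2)
B(S) = 0
r = 0
(r + J(3))*h = (0 + (1 + 3))*(-2) = (0 + 4)*(-2) = 4*(-2) = -8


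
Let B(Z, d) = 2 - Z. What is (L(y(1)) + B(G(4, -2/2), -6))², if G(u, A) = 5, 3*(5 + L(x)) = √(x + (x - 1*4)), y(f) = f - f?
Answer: 572/9 - 32*I/3 ≈ 63.556 - 10.667*I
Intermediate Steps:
y(f) = 0
L(x) = -5 + √(-4 + 2*x)/3 (L(x) = -5 + √(x + (x - 1*4))/3 = -5 + √(x + (x - 4))/3 = -5 + √(x + (-4 + x))/3 = -5 + √(-4 + 2*x)/3)
(L(y(1)) + B(G(4, -2/2), -6))² = ((-5 + √(-4 + 2*0)/3) + (2 - 1*5))² = ((-5 + √(-4 + 0)/3) + (2 - 5))² = ((-5 + √(-4)/3) - 3)² = ((-5 + (2*I)/3) - 3)² = ((-5 + 2*I/3) - 3)² = (-8 + 2*I/3)²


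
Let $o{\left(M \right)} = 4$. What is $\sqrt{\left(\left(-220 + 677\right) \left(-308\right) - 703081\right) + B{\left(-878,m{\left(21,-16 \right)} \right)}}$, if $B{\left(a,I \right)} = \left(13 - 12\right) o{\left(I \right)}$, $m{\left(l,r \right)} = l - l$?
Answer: $i \sqrt{843833} \approx 918.6 i$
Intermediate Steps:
$m{\left(l,r \right)} = 0$
$B{\left(a,I \right)} = 4$ ($B{\left(a,I \right)} = \left(13 - 12\right) 4 = 1 \cdot 4 = 4$)
$\sqrt{\left(\left(-220 + 677\right) \left(-308\right) - 703081\right) + B{\left(-878,m{\left(21,-16 \right)} \right)}} = \sqrt{\left(\left(-220 + 677\right) \left(-308\right) - 703081\right) + 4} = \sqrt{\left(457 \left(-308\right) - 703081\right) + 4} = \sqrt{\left(-140756 - 703081\right) + 4} = \sqrt{-843837 + 4} = \sqrt{-843833} = i \sqrt{843833}$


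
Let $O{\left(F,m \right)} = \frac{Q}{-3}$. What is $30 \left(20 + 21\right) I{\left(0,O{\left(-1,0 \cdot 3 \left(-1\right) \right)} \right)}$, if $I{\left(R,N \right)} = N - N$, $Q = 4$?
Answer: $0$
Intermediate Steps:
$O{\left(F,m \right)} = - \frac{4}{3}$ ($O{\left(F,m \right)} = \frac{4}{-3} = 4 \left(- \frac{1}{3}\right) = - \frac{4}{3}$)
$I{\left(R,N \right)} = 0$
$30 \left(20 + 21\right) I{\left(0,O{\left(-1,0 \cdot 3 \left(-1\right) \right)} \right)} = 30 \left(20 + 21\right) 0 = 30 \cdot 41 \cdot 0 = 30 \cdot 0 = 0$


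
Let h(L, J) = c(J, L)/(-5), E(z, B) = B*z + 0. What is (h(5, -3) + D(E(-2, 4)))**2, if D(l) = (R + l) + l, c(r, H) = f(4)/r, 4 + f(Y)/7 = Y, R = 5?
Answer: 121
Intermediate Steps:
f(Y) = -28 + 7*Y
c(r, H) = 0 (c(r, H) = (-28 + 7*4)/r = (-28 + 28)/r = 0/r = 0)
E(z, B) = B*z
D(l) = 5 + 2*l (D(l) = (5 + l) + l = 5 + 2*l)
h(L, J) = 0 (h(L, J) = 0/(-5) = 0*(-1/5) = 0)
(h(5, -3) + D(E(-2, 4)))**2 = (0 + (5 + 2*(4*(-2))))**2 = (0 + (5 + 2*(-8)))**2 = (0 + (5 - 16))**2 = (0 - 11)**2 = (-11)**2 = 121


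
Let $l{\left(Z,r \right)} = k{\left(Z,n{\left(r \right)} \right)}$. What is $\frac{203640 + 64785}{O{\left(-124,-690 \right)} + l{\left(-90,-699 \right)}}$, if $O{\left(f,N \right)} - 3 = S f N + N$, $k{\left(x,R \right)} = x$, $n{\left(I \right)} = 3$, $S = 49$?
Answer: $\frac{89475}{1397221} \approx 0.064038$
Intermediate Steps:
$l{\left(Z,r \right)} = Z$
$O{\left(f,N \right)} = 3 + N + 49 N f$ ($O{\left(f,N \right)} = 3 + \left(49 f N + N\right) = 3 + \left(49 N f + N\right) = 3 + \left(N + 49 N f\right) = 3 + N + 49 N f$)
$\frac{203640 + 64785}{O{\left(-124,-690 \right)} + l{\left(-90,-699 \right)}} = \frac{203640 + 64785}{\left(3 - 690 + 49 \left(-690\right) \left(-124\right)\right) - 90} = \frac{268425}{\left(3 - 690 + 4192440\right) - 90} = \frac{268425}{4191753 - 90} = \frac{268425}{4191663} = 268425 \cdot \frac{1}{4191663} = \frac{89475}{1397221}$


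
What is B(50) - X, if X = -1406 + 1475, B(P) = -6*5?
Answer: -99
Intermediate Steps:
B(P) = -30
X = 69
B(50) - X = -30 - 1*69 = -30 - 69 = -99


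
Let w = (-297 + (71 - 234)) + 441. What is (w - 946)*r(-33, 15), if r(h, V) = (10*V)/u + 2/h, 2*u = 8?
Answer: -2384515/66 ≈ -36129.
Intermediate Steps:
u = 4 (u = (½)*8 = 4)
r(h, V) = 2/h + 5*V/2 (r(h, V) = (10*V)/4 + 2/h = (10*V)*(¼) + 2/h = 5*V/2 + 2/h = 2/h + 5*V/2)
w = -19 (w = (-297 - 163) + 441 = -460 + 441 = -19)
(w - 946)*r(-33, 15) = (-19 - 946)*(2/(-33) + (5/2)*15) = -965*(2*(-1/33) + 75/2) = -965*(-2/33 + 75/2) = -965*2471/66 = -2384515/66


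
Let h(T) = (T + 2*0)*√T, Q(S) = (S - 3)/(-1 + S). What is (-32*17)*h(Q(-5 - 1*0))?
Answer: -4352*√3/9 ≈ -837.54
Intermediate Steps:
Q(S) = (-3 + S)/(-1 + S)
h(T) = T^(3/2) (h(T) = (T + 0)*√T = T*√T = T^(3/2))
(-32*17)*h(Q(-5 - 1*0)) = (-32*17)*((-3 + (-5 - 1*0))/(-1 + (-5 - 1*0)))^(3/2) = -544*16*√2*(-1/(-1 + (-5 + 0)))^(3/2) = -544*16*√2*(-1/(-1 - 5))^(3/2) = -544*16*√2*(-1/(-6))^(3/2) = -544*8*√3/9 = -4352*√3/9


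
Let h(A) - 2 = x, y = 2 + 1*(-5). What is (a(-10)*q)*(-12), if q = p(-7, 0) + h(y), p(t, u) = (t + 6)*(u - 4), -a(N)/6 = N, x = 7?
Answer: -9360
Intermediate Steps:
y = -3 (y = 2 - 5 = -3)
h(A) = 9 (h(A) = 2 + 7 = 9)
a(N) = -6*N
p(t, u) = (-4 + u)*(6 + t) (p(t, u) = (6 + t)*(-4 + u) = (-4 + u)*(6 + t))
q = 13 (q = (-24 - 4*(-7) + 6*0 - 7*0) + 9 = (-24 + 28 + 0 + 0) + 9 = 4 + 9 = 13)
(a(-10)*q)*(-12) = (-6*(-10)*13)*(-12) = (60*13)*(-12) = 780*(-12) = -9360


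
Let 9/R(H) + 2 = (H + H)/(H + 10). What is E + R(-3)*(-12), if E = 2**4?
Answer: 269/5 ≈ 53.800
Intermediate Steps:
R(H) = 9/(-2 + 2*H/(10 + H)) (R(H) = 9/(-2 + (H + H)/(H + 10)) = 9/(-2 + (2*H)/(10 + H)) = 9/(-2 + 2*H/(10 + H)))
E = 16
E + R(-3)*(-12) = 16 + (-9/2 - 9/20*(-3))*(-12) = 16 + (-9/2 + 27/20)*(-12) = 16 - 63/20*(-12) = 16 + 189/5 = 269/5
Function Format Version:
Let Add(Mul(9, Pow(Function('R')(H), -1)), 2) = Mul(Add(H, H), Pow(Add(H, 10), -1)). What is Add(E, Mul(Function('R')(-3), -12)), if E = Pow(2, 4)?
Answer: Rational(269, 5) ≈ 53.800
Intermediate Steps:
Function('R')(H) = Mul(9, Pow(Add(-2, Mul(2, H, Pow(Add(10, H), -1))), -1)) (Function('R')(H) = Mul(9, Pow(Add(-2, Mul(Add(H, H), Pow(Add(H, 10), -1))), -1)) = Mul(9, Pow(Add(-2, Mul(Mul(2, H), Pow(Add(10, H), -1))), -1)) = Mul(9, Pow(Add(-2, Mul(2, H, Pow(Add(10, H), -1))), -1)))
E = 16
Add(E, Mul(Function('R')(-3), -12)) = Add(16, Mul(Add(Rational(-9, 2), Mul(Rational(-9, 20), -3)), -12)) = Add(16, Mul(Add(Rational(-9, 2), Rational(27, 20)), -12)) = Add(16, Mul(Rational(-63, 20), -12)) = Add(16, Rational(189, 5)) = Rational(269, 5)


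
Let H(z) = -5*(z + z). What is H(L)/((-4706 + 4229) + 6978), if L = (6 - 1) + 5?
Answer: -100/6501 ≈ -0.015382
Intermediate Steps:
L = 10 (L = 5 + 5 = 10)
H(z) = -10*z
H(L)/((-4706 + 4229) + 6978) = (-10*10)/((-4706 + 4229) + 6978) = -100/(-477 + 6978) = -100/6501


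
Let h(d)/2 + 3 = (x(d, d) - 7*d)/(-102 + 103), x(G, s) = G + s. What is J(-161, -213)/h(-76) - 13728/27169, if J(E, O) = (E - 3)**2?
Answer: 360193256/10242713 ≈ 35.166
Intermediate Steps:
J(E, O) = (-3 + E)**2
h(d) = -6 - 10*d (h(d) = -6 + 2*(((d + d) - 7*d)/(-102 + 103)) = -6 + 2*((2*d - 7*d)/1) = -6 + 2*(-5*d*1) = -6 + 2*(-5*d) = -6 - 10*d)
J(-161, -213)/h(-76) - 13728/27169 = (-3 - 161)**2/(-6 - 10*(-76)) - 13728/27169 = (-164)**2/(-6 + 760) - 13728*1/27169 = 26896/754 - 13728/27169 = 26896*(1/754) - 13728/27169 = 13448/377 - 13728/27169 = 360193256/10242713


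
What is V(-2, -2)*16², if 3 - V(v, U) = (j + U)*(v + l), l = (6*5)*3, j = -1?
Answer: 68352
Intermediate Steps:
l = 90 (l = 30*3 = 90)
V(v, U) = 3 - (-1 + U)*(90 + v) (V(v, U) = 3 - (-1 + U)*(v + 90) = 3 - (-1 + U)*(90 + v))
V(-2, -2)*16² = (93 - 2 - 90*(-2) - 1*(-2)*(-2))*16² = (93 - 2 + 180 - 4)*256 = 267*256 = 68352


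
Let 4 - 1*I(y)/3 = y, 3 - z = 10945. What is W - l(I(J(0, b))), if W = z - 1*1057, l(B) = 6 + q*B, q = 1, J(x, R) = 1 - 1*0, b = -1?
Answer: -12014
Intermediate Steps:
J(x, R) = 1 (J(x, R) = 1 + 0 = 1)
z = -10942 (z = 3 - 1*10945 = 3 - 10945 = -10942)
I(y) = 12 - 3*y
l(B) = 6 + B (l(B) = 6 + 1*B = 6 + B)
W = -11999 (W = -10942 - 1*1057 = -10942 - 1057 = -11999)
W - l(I(J(0, b))) = -11999 - (6 + (12 - 3*1)) = -11999 - (6 + (12 - 3)) = -11999 - (6 + 9) = -11999 - 1*15 = -11999 - 15 = -12014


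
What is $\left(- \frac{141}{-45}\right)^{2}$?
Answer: $\frac{2209}{225} \approx 9.8178$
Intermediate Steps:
$\left(- \frac{141}{-45}\right)^{2} = \left(\left(-141\right) \left(- \frac{1}{45}\right)\right)^{2} = \left(\frac{47}{15}\right)^{2} = \frac{2209}{225}$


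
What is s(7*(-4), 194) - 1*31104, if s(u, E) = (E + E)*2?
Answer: -30328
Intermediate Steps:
s(u, E) = 4*E (s(u, E) = (2*E)*2 = 4*E)
s(7*(-4), 194) - 1*31104 = 4*194 - 1*31104 = 776 - 31104 = -30328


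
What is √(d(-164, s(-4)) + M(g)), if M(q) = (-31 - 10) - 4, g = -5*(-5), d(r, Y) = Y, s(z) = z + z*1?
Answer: I*√53 ≈ 7.2801*I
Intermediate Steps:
s(z) = 2*z (s(z) = z + z = 2*z)
g = 25
M(q) = -45 (M(q) = -41 - 4 = -45)
√(d(-164, s(-4)) + M(g)) = √(2*(-4) - 45) = √(-8 - 45) = √(-53) = I*√53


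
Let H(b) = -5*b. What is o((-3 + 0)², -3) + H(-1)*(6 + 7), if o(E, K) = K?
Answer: 62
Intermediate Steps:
o((-3 + 0)², -3) + H(-1)*(6 + 7) = -3 + (-5*(-1))*(6 + 7) = -3 + 5*13 = -3 + 65 = 62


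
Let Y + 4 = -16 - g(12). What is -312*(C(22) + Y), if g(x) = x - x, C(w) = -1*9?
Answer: 9048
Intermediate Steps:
C(w) = -9
g(x) = 0
Y = -20 (Y = -4 + (-16 - 1*0) = -4 + (-16 + 0) = -4 - 16 = -20)
-312*(C(22) + Y) = -312*(-9 - 20) = -312*(-29) = 9048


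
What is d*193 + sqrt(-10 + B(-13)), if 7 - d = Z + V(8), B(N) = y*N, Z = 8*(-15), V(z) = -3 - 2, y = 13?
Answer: 25476 + I*sqrt(179) ≈ 25476.0 + 13.379*I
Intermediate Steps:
V(z) = -5
Z = -120
B(N) = 13*N
d = 132 (d = 7 - (-120 - 5) = 7 - 1*(-125) = 7 + 125 = 132)
d*193 + sqrt(-10 + B(-13)) = 132*193 + sqrt(-10 + 13*(-13)) = 25476 + sqrt(-10 - 169) = 25476 + sqrt(-179) = 25476 + I*sqrt(179)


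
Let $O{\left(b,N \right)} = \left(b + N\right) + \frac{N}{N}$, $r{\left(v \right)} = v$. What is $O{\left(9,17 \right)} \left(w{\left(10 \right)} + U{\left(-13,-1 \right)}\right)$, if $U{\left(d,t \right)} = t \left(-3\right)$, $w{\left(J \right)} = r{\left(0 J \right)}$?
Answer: $81$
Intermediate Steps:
$w{\left(J \right)} = 0$ ($w{\left(J \right)} = 0 J = 0$)
$O{\left(b,N \right)} = 1 + N + b$ ($O{\left(b,N \right)} = \left(N + b\right) + 1 = 1 + N + b$)
$U{\left(d,t \right)} = - 3 t$
$O{\left(9,17 \right)} \left(w{\left(10 \right)} + U{\left(-13,-1 \right)}\right) = \left(1 + 17 + 9\right) \left(0 - -3\right) = 27 \left(0 + 3\right) = 27 \cdot 3 = 81$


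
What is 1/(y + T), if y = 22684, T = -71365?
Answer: -1/48681 ≈ -2.0542e-5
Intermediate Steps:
1/(y + T) = 1/(22684 - 71365) = 1/(-48681) = -1/48681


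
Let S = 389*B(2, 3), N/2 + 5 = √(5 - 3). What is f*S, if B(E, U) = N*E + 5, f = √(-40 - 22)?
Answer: I*√62*(-5835 + 1556*√2) ≈ -28618.0*I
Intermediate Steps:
N = -10 + 2*√2 (N = -10 + 2*√(5 - 3) = -10 + 2*√2 ≈ -7.1716)
f = I*√62 (f = √(-62) = I*√62 ≈ 7.874*I)
B(E, U) = 5 + E*(-10 + 2*√2) (B(E, U) = (-10 + 2*√2)*E + 5 = E*(-10 + 2*√2) + 5 = 5 + E*(-10 + 2*√2))
S = -5835 + 1556*√2 (S = 389*(5 - 2*2*(5 - √2)) = 389*(5 + (-20 + 4*√2)) = 389*(-15 + 4*√2) = -5835 + 1556*√2 ≈ -3634.5)
f*S = (I*√62)*(-5835 + 1556*√2) = I*√62*(-5835 + 1556*√2)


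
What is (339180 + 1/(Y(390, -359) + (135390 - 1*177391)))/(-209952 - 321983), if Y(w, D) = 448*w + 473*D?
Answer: -12579507839/19728405280 ≈ -0.63763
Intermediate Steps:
(339180 + 1/(Y(390, -359) + (135390 - 1*177391)))/(-209952 - 321983) = (339180 + 1/((448*390 + 473*(-359)) + (135390 - 1*177391)))/(-209952 - 321983) = (339180 + 1/((174720 - 169807) + (135390 - 177391)))/(-531935) = (339180 + 1/(4913 - 42001))*(-1/531935) = (339180 + 1/(-37088))*(-1/531935) = (339180 - 1/37088)*(-1/531935) = (12579507839/37088)*(-1/531935) = -12579507839/19728405280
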